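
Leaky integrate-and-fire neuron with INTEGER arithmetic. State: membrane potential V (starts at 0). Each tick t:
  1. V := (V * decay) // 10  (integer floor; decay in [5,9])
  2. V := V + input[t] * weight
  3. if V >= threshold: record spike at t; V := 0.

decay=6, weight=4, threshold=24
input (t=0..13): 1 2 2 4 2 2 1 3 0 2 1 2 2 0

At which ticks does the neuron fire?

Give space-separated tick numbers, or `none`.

t=0: input=1 -> V=4
t=1: input=2 -> V=10
t=2: input=2 -> V=14
t=3: input=4 -> V=0 FIRE
t=4: input=2 -> V=8
t=5: input=2 -> V=12
t=6: input=1 -> V=11
t=7: input=3 -> V=18
t=8: input=0 -> V=10
t=9: input=2 -> V=14
t=10: input=1 -> V=12
t=11: input=2 -> V=15
t=12: input=2 -> V=17
t=13: input=0 -> V=10

Answer: 3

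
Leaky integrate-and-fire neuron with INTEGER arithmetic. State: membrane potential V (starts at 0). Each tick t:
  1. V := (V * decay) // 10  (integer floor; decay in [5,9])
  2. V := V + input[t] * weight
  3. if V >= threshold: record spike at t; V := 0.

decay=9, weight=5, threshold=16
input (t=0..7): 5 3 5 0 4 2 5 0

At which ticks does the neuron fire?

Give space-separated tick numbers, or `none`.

t=0: input=5 -> V=0 FIRE
t=1: input=3 -> V=15
t=2: input=5 -> V=0 FIRE
t=3: input=0 -> V=0
t=4: input=4 -> V=0 FIRE
t=5: input=2 -> V=10
t=6: input=5 -> V=0 FIRE
t=7: input=0 -> V=0

Answer: 0 2 4 6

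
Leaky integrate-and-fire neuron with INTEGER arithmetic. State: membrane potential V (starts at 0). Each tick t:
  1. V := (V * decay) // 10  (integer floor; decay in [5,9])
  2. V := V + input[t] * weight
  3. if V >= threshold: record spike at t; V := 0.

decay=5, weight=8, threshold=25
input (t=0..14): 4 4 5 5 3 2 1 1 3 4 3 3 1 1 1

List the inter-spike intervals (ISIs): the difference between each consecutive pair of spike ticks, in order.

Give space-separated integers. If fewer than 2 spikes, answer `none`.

Answer: 1 1 1 2 3 1 2

Derivation:
t=0: input=4 -> V=0 FIRE
t=1: input=4 -> V=0 FIRE
t=2: input=5 -> V=0 FIRE
t=3: input=5 -> V=0 FIRE
t=4: input=3 -> V=24
t=5: input=2 -> V=0 FIRE
t=6: input=1 -> V=8
t=7: input=1 -> V=12
t=8: input=3 -> V=0 FIRE
t=9: input=4 -> V=0 FIRE
t=10: input=3 -> V=24
t=11: input=3 -> V=0 FIRE
t=12: input=1 -> V=8
t=13: input=1 -> V=12
t=14: input=1 -> V=14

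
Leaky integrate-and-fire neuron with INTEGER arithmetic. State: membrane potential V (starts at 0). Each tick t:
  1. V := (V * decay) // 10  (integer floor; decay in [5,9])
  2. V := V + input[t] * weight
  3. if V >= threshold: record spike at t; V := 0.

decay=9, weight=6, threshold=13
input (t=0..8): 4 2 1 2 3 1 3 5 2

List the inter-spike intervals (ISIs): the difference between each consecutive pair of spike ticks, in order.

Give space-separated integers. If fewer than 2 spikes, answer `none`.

t=0: input=4 -> V=0 FIRE
t=1: input=2 -> V=12
t=2: input=1 -> V=0 FIRE
t=3: input=2 -> V=12
t=4: input=3 -> V=0 FIRE
t=5: input=1 -> V=6
t=6: input=3 -> V=0 FIRE
t=7: input=5 -> V=0 FIRE
t=8: input=2 -> V=12

Answer: 2 2 2 1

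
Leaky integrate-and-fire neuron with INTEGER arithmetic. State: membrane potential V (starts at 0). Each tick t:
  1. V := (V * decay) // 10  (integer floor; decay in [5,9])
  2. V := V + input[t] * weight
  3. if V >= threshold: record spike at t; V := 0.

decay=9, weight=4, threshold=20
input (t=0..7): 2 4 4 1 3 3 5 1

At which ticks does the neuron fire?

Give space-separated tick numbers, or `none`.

Answer: 1 4 6

Derivation:
t=0: input=2 -> V=8
t=1: input=4 -> V=0 FIRE
t=2: input=4 -> V=16
t=3: input=1 -> V=18
t=4: input=3 -> V=0 FIRE
t=5: input=3 -> V=12
t=6: input=5 -> V=0 FIRE
t=7: input=1 -> V=4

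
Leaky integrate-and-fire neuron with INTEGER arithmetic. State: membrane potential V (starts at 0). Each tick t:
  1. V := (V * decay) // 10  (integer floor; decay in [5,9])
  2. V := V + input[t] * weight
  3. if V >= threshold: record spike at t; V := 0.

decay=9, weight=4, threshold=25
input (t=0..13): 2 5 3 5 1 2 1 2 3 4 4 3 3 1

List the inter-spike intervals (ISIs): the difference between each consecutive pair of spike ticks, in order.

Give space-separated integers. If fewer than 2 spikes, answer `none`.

t=0: input=2 -> V=8
t=1: input=5 -> V=0 FIRE
t=2: input=3 -> V=12
t=3: input=5 -> V=0 FIRE
t=4: input=1 -> V=4
t=5: input=2 -> V=11
t=6: input=1 -> V=13
t=7: input=2 -> V=19
t=8: input=3 -> V=0 FIRE
t=9: input=4 -> V=16
t=10: input=4 -> V=0 FIRE
t=11: input=3 -> V=12
t=12: input=3 -> V=22
t=13: input=1 -> V=23

Answer: 2 5 2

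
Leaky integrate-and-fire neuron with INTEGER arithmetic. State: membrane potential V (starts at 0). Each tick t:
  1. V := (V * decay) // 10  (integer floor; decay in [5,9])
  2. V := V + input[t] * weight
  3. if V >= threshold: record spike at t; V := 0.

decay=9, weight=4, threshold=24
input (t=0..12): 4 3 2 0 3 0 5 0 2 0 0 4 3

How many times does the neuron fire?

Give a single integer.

t=0: input=4 -> V=16
t=1: input=3 -> V=0 FIRE
t=2: input=2 -> V=8
t=3: input=0 -> V=7
t=4: input=3 -> V=18
t=5: input=0 -> V=16
t=6: input=5 -> V=0 FIRE
t=7: input=0 -> V=0
t=8: input=2 -> V=8
t=9: input=0 -> V=7
t=10: input=0 -> V=6
t=11: input=4 -> V=21
t=12: input=3 -> V=0 FIRE

Answer: 3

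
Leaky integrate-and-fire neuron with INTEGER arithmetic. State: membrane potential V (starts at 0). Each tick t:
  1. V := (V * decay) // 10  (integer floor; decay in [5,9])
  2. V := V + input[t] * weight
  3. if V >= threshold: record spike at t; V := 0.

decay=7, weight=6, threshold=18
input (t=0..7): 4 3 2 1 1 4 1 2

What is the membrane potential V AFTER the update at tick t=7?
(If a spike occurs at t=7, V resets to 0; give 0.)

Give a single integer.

Answer: 16

Derivation:
t=0: input=4 -> V=0 FIRE
t=1: input=3 -> V=0 FIRE
t=2: input=2 -> V=12
t=3: input=1 -> V=14
t=4: input=1 -> V=15
t=5: input=4 -> V=0 FIRE
t=6: input=1 -> V=6
t=7: input=2 -> V=16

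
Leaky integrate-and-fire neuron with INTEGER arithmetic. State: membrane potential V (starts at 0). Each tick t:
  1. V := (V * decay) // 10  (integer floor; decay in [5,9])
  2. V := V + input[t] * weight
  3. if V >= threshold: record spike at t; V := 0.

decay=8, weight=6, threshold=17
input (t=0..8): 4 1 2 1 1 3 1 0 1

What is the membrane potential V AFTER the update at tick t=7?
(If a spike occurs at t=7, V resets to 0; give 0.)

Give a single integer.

Answer: 4

Derivation:
t=0: input=4 -> V=0 FIRE
t=1: input=1 -> V=6
t=2: input=2 -> V=16
t=3: input=1 -> V=0 FIRE
t=4: input=1 -> V=6
t=5: input=3 -> V=0 FIRE
t=6: input=1 -> V=6
t=7: input=0 -> V=4
t=8: input=1 -> V=9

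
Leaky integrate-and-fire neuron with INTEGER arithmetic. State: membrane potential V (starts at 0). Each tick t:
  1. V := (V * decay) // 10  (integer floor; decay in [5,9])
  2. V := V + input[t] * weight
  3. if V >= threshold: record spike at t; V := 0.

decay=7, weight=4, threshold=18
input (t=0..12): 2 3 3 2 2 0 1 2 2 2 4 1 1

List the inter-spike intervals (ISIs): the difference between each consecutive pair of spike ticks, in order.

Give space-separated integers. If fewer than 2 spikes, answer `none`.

Answer: 6 2

Derivation:
t=0: input=2 -> V=8
t=1: input=3 -> V=17
t=2: input=3 -> V=0 FIRE
t=3: input=2 -> V=8
t=4: input=2 -> V=13
t=5: input=0 -> V=9
t=6: input=1 -> V=10
t=7: input=2 -> V=15
t=8: input=2 -> V=0 FIRE
t=9: input=2 -> V=8
t=10: input=4 -> V=0 FIRE
t=11: input=1 -> V=4
t=12: input=1 -> V=6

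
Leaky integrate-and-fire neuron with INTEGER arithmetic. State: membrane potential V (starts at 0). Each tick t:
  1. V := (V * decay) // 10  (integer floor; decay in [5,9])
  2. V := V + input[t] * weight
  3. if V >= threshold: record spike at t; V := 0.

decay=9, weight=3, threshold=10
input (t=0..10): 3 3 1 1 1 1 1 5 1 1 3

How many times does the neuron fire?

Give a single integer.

Answer: 4

Derivation:
t=0: input=3 -> V=9
t=1: input=3 -> V=0 FIRE
t=2: input=1 -> V=3
t=3: input=1 -> V=5
t=4: input=1 -> V=7
t=5: input=1 -> V=9
t=6: input=1 -> V=0 FIRE
t=7: input=5 -> V=0 FIRE
t=8: input=1 -> V=3
t=9: input=1 -> V=5
t=10: input=3 -> V=0 FIRE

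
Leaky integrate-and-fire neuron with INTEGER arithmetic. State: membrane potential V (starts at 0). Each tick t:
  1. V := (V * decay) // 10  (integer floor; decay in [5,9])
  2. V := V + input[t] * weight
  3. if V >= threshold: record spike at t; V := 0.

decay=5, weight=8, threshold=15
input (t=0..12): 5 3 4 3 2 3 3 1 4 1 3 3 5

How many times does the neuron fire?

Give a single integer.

Answer: 11

Derivation:
t=0: input=5 -> V=0 FIRE
t=1: input=3 -> V=0 FIRE
t=2: input=4 -> V=0 FIRE
t=3: input=3 -> V=0 FIRE
t=4: input=2 -> V=0 FIRE
t=5: input=3 -> V=0 FIRE
t=6: input=3 -> V=0 FIRE
t=7: input=1 -> V=8
t=8: input=4 -> V=0 FIRE
t=9: input=1 -> V=8
t=10: input=3 -> V=0 FIRE
t=11: input=3 -> V=0 FIRE
t=12: input=5 -> V=0 FIRE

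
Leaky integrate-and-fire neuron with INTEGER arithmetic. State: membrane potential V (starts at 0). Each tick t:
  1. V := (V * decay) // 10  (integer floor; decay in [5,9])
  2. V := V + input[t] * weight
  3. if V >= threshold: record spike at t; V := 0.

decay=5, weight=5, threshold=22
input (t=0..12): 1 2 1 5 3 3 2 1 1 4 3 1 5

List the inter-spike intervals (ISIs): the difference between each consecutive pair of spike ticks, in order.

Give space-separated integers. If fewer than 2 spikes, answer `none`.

t=0: input=1 -> V=5
t=1: input=2 -> V=12
t=2: input=1 -> V=11
t=3: input=5 -> V=0 FIRE
t=4: input=3 -> V=15
t=5: input=3 -> V=0 FIRE
t=6: input=2 -> V=10
t=7: input=1 -> V=10
t=8: input=1 -> V=10
t=9: input=4 -> V=0 FIRE
t=10: input=3 -> V=15
t=11: input=1 -> V=12
t=12: input=5 -> V=0 FIRE

Answer: 2 4 3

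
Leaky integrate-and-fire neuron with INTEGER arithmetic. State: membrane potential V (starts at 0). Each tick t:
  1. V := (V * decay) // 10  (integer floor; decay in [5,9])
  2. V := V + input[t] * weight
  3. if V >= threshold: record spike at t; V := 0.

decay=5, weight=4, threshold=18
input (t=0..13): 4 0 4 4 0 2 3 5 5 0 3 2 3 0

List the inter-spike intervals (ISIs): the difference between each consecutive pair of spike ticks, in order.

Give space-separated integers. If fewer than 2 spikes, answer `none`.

Answer: 4 1 1 4

Derivation:
t=0: input=4 -> V=16
t=1: input=0 -> V=8
t=2: input=4 -> V=0 FIRE
t=3: input=4 -> V=16
t=4: input=0 -> V=8
t=5: input=2 -> V=12
t=6: input=3 -> V=0 FIRE
t=7: input=5 -> V=0 FIRE
t=8: input=5 -> V=0 FIRE
t=9: input=0 -> V=0
t=10: input=3 -> V=12
t=11: input=2 -> V=14
t=12: input=3 -> V=0 FIRE
t=13: input=0 -> V=0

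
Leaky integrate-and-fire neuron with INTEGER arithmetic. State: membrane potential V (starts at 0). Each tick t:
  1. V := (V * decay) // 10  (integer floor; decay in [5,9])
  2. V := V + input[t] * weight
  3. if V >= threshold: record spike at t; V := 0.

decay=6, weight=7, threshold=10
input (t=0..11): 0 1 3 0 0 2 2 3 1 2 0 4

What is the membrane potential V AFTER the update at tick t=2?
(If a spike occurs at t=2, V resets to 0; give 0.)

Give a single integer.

t=0: input=0 -> V=0
t=1: input=1 -> V=7
t=2: input=3 -> V=0 FIRE
t=3: input=0 -> V=0
t=4: input=0 -> V=0
t=5: input=2 -> V=0 FIRE
t=6: input=2 -> V=0 FIRE
t=7: input=3 -> V=0 FIRE
t=8: input=1 -> V=7
t=9: input=2 -> V=0 FIRE
t=10: input=0 -> V=0
t=11: input=4 -> V=0 FIRE

Answer: 0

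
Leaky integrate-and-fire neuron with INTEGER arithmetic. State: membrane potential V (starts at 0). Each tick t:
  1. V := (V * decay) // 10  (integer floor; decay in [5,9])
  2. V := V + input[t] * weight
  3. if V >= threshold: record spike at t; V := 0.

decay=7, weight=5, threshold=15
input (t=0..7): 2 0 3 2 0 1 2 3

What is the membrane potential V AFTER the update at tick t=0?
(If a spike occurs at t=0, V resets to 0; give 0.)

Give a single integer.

t=0: input=2 -> V=10
t=1: input=0 -> V=7
t=2: input=3 -> V=0 FIRE
t=3: input=2 -> V=10
t=4: input=0 -> V=7
t=5: input=1 -> V=9
t=6: input=2 -> V=0 FIRE
t=7: input=3 -> V=0 FIRE

Answer: 10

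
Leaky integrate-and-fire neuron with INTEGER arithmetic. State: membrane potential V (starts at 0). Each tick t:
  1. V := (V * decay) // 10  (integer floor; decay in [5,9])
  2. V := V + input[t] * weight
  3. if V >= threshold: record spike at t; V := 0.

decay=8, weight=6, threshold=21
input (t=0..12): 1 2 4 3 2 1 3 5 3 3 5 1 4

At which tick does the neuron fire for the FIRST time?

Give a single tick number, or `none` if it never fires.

Answer: 2

Derivation:
t=0: input=1 -> V=6
t=1: input=2 -> V=16
t=2: input=4 -> V=0 FIRE
t=3: input=3 -> V=18
t=4: input=2 -> V=0 FIRE
t=5: input=1 -> V=6
t=6: input=3 -> V=0 FIRE
t=7: input=5 -> V=0 FIRE
t=8: input=3 -> V=18
t=9: input=3 -> V=0 FIRE
t=10: input=5 -> V=0 FIRE
t=11: input=1 -> V=6
t=12: input=4 -> V=0 FIRE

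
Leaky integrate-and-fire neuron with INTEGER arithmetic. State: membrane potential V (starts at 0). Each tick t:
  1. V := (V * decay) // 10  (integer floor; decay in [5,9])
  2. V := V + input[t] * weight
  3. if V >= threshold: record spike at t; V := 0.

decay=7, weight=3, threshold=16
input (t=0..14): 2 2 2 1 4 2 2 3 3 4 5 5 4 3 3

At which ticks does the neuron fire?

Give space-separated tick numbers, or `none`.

t=0: input=2 -> V=6
t=1: input=2 -> V=10
t=2: input=2 -> V=13
t=3: input=1 -> V=12
t=4: input=4 -> V=0 FIRE
t=5: input=2 -> V=6
t=6: input=2 -> V=10
t=7: input=3 -> V=0 FIRE
t=8: input=3 -> V=9
t=9: input=4 -> V=0 FIRE
t=10: input=5 -> V=15
t=11: input=5 -> V=0 FIRE
t=12: input=4 -> V=12
t=13: input=3 -> V=0 FIRE
t=14: input=3 -> V=9

Answer: 4 7 9 11 13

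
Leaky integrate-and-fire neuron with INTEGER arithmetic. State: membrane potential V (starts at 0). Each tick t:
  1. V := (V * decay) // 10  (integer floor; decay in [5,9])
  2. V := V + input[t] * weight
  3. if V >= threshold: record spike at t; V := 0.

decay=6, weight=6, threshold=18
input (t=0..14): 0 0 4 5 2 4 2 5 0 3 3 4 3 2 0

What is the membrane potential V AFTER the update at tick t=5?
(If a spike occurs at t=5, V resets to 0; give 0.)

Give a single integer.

t=0: input=0 -> V=0
t=1: input=0 -> V=0
t=2: input=4 -> V=0 FIRE
t=3: input=5 -> V=0 FIRE
t=4: input=2 -> V=12
t=5: input=4 -> V=0 FIRE
t=6: input=2 -> V=12
t=7: input=5 -> V=0 FIRE
t=8: input=0 -> V=0
t=9: input=3 -> V=0 FIRE
t=10: input=3 -> V=0 FIRE
t=11: input=4 -> V=0 FIRE
t=12: input=3 -> V=0 FIRE
t=13: input=2 -> V=12
t=14: input=0 -> V=7

Answer: 0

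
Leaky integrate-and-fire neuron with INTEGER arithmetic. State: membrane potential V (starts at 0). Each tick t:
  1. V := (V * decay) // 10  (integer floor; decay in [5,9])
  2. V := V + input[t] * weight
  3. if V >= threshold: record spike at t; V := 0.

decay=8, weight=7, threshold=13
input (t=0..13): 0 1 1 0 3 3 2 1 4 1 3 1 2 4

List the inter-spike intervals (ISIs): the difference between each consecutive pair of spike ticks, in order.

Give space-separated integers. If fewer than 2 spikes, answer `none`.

Answer: 1 1 2 2 2 1

Derivation:
t=0: input=0 -> V=0
t=1: input=1 -> V=7
t=2: input=1 -> V=12
t=3: input=0 -> V=9
t=4: input=3 -> V=0 FIRE
t=5: input=3 -> V=0 FIRE
t=6: input=2 -> V=0 FIRE
t=7: input=1 -> V=7
t=8: input=4 -> V=0 FIRE
t=9: input=1 -> V=7
t=10: input=3 -> V=0 FIRE
t=11: input=1 -> V=7
t=12: input=2 -> V=0 FIRE
t=13: input=4 -> V=0 FIRE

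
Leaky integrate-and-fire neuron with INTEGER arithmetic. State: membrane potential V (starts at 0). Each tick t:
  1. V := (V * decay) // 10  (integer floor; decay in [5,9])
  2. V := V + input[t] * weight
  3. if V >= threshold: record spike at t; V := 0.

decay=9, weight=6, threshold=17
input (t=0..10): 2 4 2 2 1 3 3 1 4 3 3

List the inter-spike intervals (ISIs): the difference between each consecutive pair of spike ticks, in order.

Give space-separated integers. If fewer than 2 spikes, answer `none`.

Answer: 2 2 1 2 1 1

Derivation:
t=0: input=2 -> V=12
t=1: input=4 -> V=0 FIRE
t=2: input=2 -> V=12
t=3: input=2 -> V=0 FIRE
t=4: input=1 -> V=6
t=5: input=3 -> V=0 FIRE
t=6: input=3 -> V=0 FIRE
t=7: input=1 -> V=6
t=8: input=4 -> V=0 FIRE
t=9: input=3 -> V=0 FIRE
t=10: input=3 -> V=0 FIRE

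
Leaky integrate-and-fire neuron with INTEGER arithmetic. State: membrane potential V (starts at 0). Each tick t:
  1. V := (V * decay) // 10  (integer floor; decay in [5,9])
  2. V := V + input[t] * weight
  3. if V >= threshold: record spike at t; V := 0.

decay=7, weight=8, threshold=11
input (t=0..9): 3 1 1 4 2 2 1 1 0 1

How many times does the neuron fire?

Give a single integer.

t=0: input=3 -> V=0 FIRE
t=1: input=1 -> V=8
t=2: input=1 -> V=0 FIRE
t=3: input=4 -> V=0 FIRE
t=4: input=2 -> V=0 FIRE
t=5: input=2 -> V=0 FIRE
t=6: input=1 -> V=8
t=7: input=1 -> V=0 FIRE
t=8: input=0 -> V=0
t=9: input=1 -> V=8

Answer: 6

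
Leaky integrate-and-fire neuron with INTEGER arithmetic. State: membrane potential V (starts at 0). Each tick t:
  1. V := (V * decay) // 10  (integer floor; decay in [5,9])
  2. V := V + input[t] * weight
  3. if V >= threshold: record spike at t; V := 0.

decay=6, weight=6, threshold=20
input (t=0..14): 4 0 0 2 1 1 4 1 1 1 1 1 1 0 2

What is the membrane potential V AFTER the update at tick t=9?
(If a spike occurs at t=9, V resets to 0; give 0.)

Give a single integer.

Answer: 11

Derivation:
t=0: input=4 -> V=0 FIRE
t=1: input=0 -> V=0
t=2: input=0 -> V=0
t=3: input=2 -> V=12
t=4: input=1 -> V=13
t=5: input=1 -> V=13
t=6: input=4 -> V=0 FIRE
t=7: input=1 -> V=6
t=8: input=1 -> V=9
t=9: input=1 -> V=11
t=10: input=1 -> V=12
t=11: input=1 -> V=13
t=12: input=1 -> V=13
t=13: input=0 -> V=7
t=14: input=2 -> V=16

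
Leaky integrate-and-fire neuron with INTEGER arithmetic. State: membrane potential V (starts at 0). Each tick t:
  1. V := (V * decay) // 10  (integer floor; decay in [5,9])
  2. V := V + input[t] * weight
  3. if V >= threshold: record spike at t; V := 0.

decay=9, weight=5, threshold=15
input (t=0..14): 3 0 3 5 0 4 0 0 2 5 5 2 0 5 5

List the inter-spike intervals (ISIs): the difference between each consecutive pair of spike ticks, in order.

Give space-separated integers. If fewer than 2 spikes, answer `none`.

t=0: input=3 -> V=0 FIRE
t=1: input=0 -> V=0
t=2: input=3 -> V=0 FIRE
t=3: input=5 -> V=0 FIRE
t=4: input=0 -> V=0
t=5: input=4 -> V=0 FIRE
t=6: input=0 -> V=0
t=7: input=0 -> V=0
t=8: input=2 -> V=10
t=9: input=5 -> V=0 FIRE
t=10: input=5 -> V=0 FIRE
t=11: input=2 -> V=10
t=12: input=0 -> V=9
t=13: input=5 -> V=0 FIRE
t=14: input=5 -> V=0 FIRE

Answer: 2 1 2 4 1 3 1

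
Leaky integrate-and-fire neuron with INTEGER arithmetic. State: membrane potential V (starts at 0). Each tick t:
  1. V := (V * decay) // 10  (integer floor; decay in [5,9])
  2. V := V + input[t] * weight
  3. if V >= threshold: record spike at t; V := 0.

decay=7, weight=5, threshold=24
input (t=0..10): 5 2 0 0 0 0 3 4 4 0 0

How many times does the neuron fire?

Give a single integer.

t=0: input=5 -> V=0 FIRE
t=1: input=2 -> V=10
t=2: input=0 -> V=7
t=3: input=0 -> V=4
t=4: input=0 -> V=2
t=5: input=0 -> V=1
t=6: input=3 -> V=15
t=7: input=4 -> V=0 FIRE
t=8: input=4 -> V=20
t=9: input=0 -> V=14
t=10: input=0 -> V=9

Answer: 2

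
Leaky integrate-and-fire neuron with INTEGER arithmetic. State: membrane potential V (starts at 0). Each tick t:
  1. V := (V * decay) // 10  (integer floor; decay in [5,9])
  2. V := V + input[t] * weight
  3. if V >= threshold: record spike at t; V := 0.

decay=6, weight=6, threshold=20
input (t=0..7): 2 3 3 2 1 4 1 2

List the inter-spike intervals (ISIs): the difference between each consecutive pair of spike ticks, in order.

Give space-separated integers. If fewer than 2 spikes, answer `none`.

Answer: 2 2

Derivation:
t=0: input=2 -> V=12
t=1: input=3 -> V=0 FIRE
t=2: input=3 -> V=18
t=3: input=2 -> V=0 FIRE
t=4: input=1 -> V=6
t=5: input=4 -> V=0 FIRE
t=6: input=1 -> V=6
t=7: input=2 -> V=15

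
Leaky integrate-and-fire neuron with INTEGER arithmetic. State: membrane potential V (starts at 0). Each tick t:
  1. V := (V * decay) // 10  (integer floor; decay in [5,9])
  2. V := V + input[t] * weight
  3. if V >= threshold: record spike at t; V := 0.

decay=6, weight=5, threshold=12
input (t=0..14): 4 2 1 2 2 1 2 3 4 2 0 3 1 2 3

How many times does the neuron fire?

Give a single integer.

Answer: 8

Derivation:
t=0: input=4 -> V=0 FIRE
t=1: input=2 -> V=10
t=2: input=1 -> V=11
t=3: input=2 -> V=0 FIRE
t=4: input=2 -> V=10
t=5: input=1 -> V=11
t=6: input=2 -> V=0 FIRE
t=7: input=3 -> V=0 FIRE
t=8: input=4 -> V=0 FIRE
t=9: input=2 -> V=10
t=10: input=0 -> V=6
t=11: input=3 -> V=0 FIRE
t=12: input=1 -> V=5
t=13: input=2 -> V=0 FIRE
t=14: input=3 -> V=0 FIRE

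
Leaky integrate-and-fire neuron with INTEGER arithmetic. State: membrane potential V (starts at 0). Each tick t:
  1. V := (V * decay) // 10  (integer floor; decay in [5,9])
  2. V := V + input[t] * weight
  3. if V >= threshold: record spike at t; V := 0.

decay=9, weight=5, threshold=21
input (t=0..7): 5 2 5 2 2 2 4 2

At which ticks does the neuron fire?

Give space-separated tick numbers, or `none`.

t=0: input=5 -> V=0 FIRE
t=1: input=2 -> V=10
t=2: input=5 -> V=0 FIRE
t=3: input=2 -> V=10
t=4: input=2 -> V=19
t=5: input=2 -> V=0 FIRE
t=6: input=4 -> V=20
t=7: input=2 -> V=0 FIRE

Answer: 0 2 5 7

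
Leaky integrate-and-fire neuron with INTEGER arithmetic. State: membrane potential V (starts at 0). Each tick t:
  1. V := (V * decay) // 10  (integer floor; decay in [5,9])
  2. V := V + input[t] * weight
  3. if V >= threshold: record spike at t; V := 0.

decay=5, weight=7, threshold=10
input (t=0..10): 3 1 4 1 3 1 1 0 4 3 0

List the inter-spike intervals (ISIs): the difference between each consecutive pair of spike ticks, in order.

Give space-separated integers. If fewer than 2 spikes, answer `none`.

Answer: 2 2 2 2 1

Derivation:
t=0: input=3 -> V=0 FIRE
t=1: input=1 -> V=7
t=2: input=4 -> V=0 FIRE
t=3: input=1 -> V=7
t=4: input=3 -> V=0 FIRE
t=5: input=1 -> V=7
t=6: input=1 -> V=0 FIRE
t=7: input=0 -> V=0
t=8: input=4 -> V=0 FIRE
t=9: input=3 -> V=0 FIRE
t=10: input=0 -> V=0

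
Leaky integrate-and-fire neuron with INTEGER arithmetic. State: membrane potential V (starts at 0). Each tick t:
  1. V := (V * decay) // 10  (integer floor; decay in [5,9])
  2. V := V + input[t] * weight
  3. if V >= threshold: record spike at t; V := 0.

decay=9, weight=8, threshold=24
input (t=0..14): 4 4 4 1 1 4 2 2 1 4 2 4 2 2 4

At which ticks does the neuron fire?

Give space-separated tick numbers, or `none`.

t=0: input=4 -> V=0 FIRE
t=1: input=4 -> V=0 FIRE
t=2: input=4 -> V=0 FIRE
t=3: input=1 -> V=8
t=4: input=1 -> V=15
t=5: input=4 -> V=0 FIRE
t=6: input=2 -> V=16
t=7: input=2 -> V=0 FIRE
t=8: input=1 -> V=8
t=9: input=4 -> V=0 FIRE
t=10: input=2 -> V=16
t=11: input=4 -> V=0 FIRE
t=12: input=2 -> V=16
t=13: input=2 -> V=0 FIRE
t=14: input=4 -> V=0 FIRE

Answer: 0 1 2 5 7 9 11 13 14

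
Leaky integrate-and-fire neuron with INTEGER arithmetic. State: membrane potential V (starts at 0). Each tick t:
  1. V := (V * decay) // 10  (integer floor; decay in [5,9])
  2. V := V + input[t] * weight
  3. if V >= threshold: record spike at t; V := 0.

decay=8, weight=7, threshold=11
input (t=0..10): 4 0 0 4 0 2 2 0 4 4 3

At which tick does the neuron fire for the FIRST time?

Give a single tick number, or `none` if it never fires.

t=0: input=4 -> V=0 FIRE
t=1: input=0 -> V=0
t=2: input=0 -> V=0
t=3: input=4 -> V=0 FIRE
t=4: input=0 -> V=0
t=5: input=2 -> V=0 FIRE
t=6: input=2 -> V=0 FIRE
t=7: input=0 -> V=0
t=8: input=4 -> V=0 FIRE
t=9: input=4 -> V=0 FIRE
t=10: input=3 -> V=0 FIRE

Answer: 0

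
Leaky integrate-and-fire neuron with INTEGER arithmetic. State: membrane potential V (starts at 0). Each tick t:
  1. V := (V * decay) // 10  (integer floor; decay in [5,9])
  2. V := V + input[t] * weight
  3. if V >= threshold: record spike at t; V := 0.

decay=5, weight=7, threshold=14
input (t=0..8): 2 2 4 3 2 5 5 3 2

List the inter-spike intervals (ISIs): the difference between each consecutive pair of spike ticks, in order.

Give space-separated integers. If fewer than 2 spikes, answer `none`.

t=0: input=2 -> V=0 FIRE
t=1: input=2 -> V=0 FIRE
t=2: input=4 -> V=0 FIRE
t=3: input=3 -> V=0 FIRE
t=4: input=2 -> V=0 FIRE
t=5: input=5 -> V=0 FIRE
t=6: input=5 -> V=0 FIRE
t=7: input=3 -> V=0 FIRE
t=8: input=2 -> V=0 FIRE

Answer: 1 1 1 1 1 1 1 1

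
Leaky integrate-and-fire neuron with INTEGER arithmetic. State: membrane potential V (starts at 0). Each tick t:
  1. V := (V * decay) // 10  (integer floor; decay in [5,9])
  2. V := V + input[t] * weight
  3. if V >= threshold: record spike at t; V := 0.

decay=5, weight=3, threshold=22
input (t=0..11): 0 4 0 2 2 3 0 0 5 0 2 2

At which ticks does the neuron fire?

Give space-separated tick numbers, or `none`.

t=0: input=0 -> V=0
t=1: input=4 -> V=12
t=2: input=0 -> V=6
t=3: input=2 -> V=9
t=4: input=2 -> V=10
t=5: input=3 -> V=14
t=6: input=0 -> V=7
t=7: input=0 -> V=3
t=8: input=5 -> V=16
t=9: input=0 -> V=8
t=10: input=2 -> V=10
t=11: input=2 -> V=11

Answer: none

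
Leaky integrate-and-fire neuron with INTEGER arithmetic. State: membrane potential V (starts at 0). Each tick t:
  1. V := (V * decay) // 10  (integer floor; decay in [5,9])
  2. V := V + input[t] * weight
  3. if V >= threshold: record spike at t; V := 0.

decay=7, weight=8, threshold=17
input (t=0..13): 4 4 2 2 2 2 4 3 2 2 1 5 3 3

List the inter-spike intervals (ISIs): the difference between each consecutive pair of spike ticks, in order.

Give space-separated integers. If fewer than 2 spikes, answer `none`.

t=0: input=4 -> V=0 FIRE
t=1: input=4 -> V=0 FIRE
t=2: input=2 -> V=16
t=3: input=2 -> V=0 FIRE
t=4: input=2 -> V=16
t=5: input=2 -> V=0 FIRE
t=6: input=4 -> V=0 FIRE
t=7: input=3 -> V=0 FIRE
t=8: input=2 -> V=16
t=9: input=2 -> V=0 FIRE
t=10: input=1 -> V=8
t=11: input=5 -> V=0 FIRE
t=12: input=3 -> V=0 FIRE
t=13: input=3 -> V=0 FIRE

Answer: 1 2 2 1 1 2 2 1 1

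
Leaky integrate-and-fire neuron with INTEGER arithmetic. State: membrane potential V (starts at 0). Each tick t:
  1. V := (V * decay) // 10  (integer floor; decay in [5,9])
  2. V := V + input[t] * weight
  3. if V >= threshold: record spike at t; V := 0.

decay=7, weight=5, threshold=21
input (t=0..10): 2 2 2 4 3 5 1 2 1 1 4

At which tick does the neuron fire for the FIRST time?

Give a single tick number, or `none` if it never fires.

t=0: input=2 -> V=10
t=1: input=2 -> V=17
t=2: input=2 -> V=0 FIRE
t=3: input=4 -> V=20
t=4: input=3 -> V=0 FIRE
t=5: input=5 -> V=0 FIRE
t=6: input=1 -> V=5
t=7: input=2 -> V=13
t=8: input=1 -> V=14
t=9: input=1 -> V=14
t=10: input=4 -> V=0 FIRE

Answer: 2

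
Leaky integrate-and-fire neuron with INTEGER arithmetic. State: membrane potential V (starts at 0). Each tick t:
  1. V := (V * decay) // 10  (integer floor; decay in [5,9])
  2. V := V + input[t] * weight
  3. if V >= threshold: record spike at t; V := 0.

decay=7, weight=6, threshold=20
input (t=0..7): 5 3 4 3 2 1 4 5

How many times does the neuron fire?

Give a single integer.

Answer: 5

Derivation:
t=0: input=5 -> V=0 FIRE
t=1: input=3 -> V=18
t=2: input=4 -> V=0 FIRE
t=3: input=3 -> V=18
t=4: input=2 -> V=0 FIRE
t=5: input=1 -> V=6
t=6: input=4 -> V=0 FIRE
t=7: input=5 -> V=0 FIRE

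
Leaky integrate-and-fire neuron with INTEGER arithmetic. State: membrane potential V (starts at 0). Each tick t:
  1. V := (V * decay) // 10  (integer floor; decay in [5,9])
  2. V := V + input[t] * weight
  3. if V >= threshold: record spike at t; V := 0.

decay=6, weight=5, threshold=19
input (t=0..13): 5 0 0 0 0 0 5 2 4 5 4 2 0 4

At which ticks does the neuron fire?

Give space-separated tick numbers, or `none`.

Answer: 0 6 8 9 10 13

Derivation:
t=0: input=5 -> V=0 FIRE
t=1: input=0 -> V=0
t=2: input=0 -> V=0
t=3: input=0 -> V=0
t=4: input=0 -> V=0
t=5: input=0 -> V=0
t=6: input=5 -> V=0 FIRE
t=7: input=2 -> V=10
t=8: input=4 -> V=0 FIRE
t=9: input=5 -> V=0 FIRE
t=10: input=4 -> V=0 FIRE
t=11: input=2 -> V=10
t=12: input=0 -> V=6
t=13: input=4 -> V=0 FIRE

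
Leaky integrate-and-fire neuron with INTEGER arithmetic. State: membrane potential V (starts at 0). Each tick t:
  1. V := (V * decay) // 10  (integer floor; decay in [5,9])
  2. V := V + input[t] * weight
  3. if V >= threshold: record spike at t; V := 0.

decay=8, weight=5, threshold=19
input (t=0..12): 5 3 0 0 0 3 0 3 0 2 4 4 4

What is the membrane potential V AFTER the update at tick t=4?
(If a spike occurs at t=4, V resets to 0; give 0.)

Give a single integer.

t=0: input=5 -> V=0 FIRE
t=1: input=3 -> V=15
t=2: input=0 -> V=12
t=3: input=0 -> V=9
t=4: input=0 -> V=7
t=5: input=3 -> V=0 FIRE
t=6: input=0 -> V=0
t=7: input=3 -> V=15
t=8: input=0 -> V=12
t=9: input=2 -> V=0 FIRE
t=10: input=4 -> V=0 FIRE
t=11: input=4 -> V=0 FIRE
t=12: input=4 -> V=0 FIRE

Answer: 7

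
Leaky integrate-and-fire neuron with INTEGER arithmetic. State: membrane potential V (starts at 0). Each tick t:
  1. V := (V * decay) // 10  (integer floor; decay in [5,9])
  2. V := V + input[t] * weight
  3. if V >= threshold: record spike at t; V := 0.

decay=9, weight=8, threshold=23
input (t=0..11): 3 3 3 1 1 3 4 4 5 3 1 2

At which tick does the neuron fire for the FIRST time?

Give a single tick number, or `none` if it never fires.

Answer: 0

Derivation:
t=0: input=3 -> V=0 FIRE
t=1: input=3 -> V=0 FIRE
t=2: input=3 -> V=0 FIRE
t=3: input=1 -> V=8
t=4: input=1 -> V=15
t=5: input=3 -> V=0 FIRE
t=6: input=4 -> V=0 FIRE
t=7: input=4 -> V=0 FIRE
t=8: input=5 -> V=0 FIRE
t=9: input=3 -> V=0 FIRE
t=10: input=1 -> V=8
t=11: input=2 -> V=0 FIRE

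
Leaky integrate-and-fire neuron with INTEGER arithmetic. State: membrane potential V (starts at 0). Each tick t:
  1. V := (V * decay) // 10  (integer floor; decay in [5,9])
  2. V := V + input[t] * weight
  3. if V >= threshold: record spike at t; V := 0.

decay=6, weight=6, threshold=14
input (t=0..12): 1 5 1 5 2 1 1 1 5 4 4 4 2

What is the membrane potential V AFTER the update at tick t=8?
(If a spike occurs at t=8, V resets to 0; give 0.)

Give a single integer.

t=0: input=1 -> V=6
t=1: input=5 -> V=0 FIRE
t=2: input=1 -> V=6
t=3: input=5 -> V=0 FIRE
t=4: input=2 -> V=12
t=5: input=1 -> V=13
t=6: input=1 -> V=13
t=7: input=1 -> V=13
t=8: input=5 -> V=0 FIRE
t=9: input=4 -> V=0 FIRE
t=10: input=4 -> V=0 FIRE
t=11: input=4 -> V=0 FIRE
t=12: input=2 -> V=12

Answer: 0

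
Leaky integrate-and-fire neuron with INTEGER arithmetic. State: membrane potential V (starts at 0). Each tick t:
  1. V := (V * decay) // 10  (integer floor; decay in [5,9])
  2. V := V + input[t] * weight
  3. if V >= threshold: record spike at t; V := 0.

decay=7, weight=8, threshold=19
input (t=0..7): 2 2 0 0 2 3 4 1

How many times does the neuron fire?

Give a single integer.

t=0: input=2 -> V=16
t=1: input=2 -> V=0 FIRE
t=2: input=0 -> V=0
t=3: input=0 -> V=0
t=4: input=2 -> V=16
t=5: input=3 -> V=0 FIRE
t=6: input=4 -> V=0 FIRE
t=7: input=1 -> V=8

Answer: 3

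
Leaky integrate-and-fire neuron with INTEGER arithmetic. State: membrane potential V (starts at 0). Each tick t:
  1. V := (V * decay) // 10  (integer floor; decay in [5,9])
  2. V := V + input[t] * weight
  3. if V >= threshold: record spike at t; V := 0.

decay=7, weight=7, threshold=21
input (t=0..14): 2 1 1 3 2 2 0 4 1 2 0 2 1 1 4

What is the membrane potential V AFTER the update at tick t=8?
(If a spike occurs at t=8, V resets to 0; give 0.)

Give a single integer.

t=0: input=2 -> V=14
t=1: input=1 -> V=16
t=2: input=1 -> V=18
t=3: input=3 -> V=0 FIRE
t=4: input=2 -> V=14
t=5: input=2 -> V=0 FIRE
t=6: input=0 -> V=0
t=7: input=4 -> V=0 FIRE
t=8: input=1 -> V=7
t=9: input=2 -> V=18
t=10: input=0 -> V=12
t=11: input=2 -> V=0 FIRE
t=12: input=1 -> V=7
t=13: input=1 -> V=11
t=14: input=4 -> V=0 FIRE

Answer: 7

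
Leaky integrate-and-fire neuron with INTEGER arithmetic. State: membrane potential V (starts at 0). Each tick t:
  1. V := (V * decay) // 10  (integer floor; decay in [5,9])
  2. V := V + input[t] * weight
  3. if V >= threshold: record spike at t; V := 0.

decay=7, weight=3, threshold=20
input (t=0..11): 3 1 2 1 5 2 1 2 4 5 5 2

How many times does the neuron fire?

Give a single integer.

Answer: 2

Derivation:
t=0: input=3 -> V=9
t=1: input=1 -> V=9
t=2: input=2 -> V=12
t=3: input=1 -> V=11
t=4: input=5 -> V=0 FIRE
t=5: input=2 -> V=6
t=6: input=1 -> V=7
t=7: input=2 -> V=10
t=8: input=4 -> V=19
t=9: input=5 -> V=0 FIRE
t=10: input=5 -> V=15
t=11: input=2 -> V=16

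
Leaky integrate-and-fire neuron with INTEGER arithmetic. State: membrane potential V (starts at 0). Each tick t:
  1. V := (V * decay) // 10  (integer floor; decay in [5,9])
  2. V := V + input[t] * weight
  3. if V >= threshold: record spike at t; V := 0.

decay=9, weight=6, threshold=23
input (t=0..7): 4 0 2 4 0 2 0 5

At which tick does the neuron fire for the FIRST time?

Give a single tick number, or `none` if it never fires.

t=0: input=4 -> V=0 FIRE
t=1: input=0 -> V=0
t=2: input=2 -> V=12
t=3: input=4 -> V=0 FIRE
t=4: input=0 -> V=0
t=5: input=2 -> V=12
t=6: input=0 -> V=10
t=7: input=5 -> V=0 FIRE

Answer: 0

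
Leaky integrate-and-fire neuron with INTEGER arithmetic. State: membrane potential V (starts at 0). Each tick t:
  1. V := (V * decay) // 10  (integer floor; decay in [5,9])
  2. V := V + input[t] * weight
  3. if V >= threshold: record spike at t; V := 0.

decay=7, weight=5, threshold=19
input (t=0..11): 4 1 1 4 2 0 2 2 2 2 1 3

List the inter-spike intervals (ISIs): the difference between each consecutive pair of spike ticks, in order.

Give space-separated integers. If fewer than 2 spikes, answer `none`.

Answer: 3 4 4

Derivation:
t=0: input=4 -> V=0 FIRE
t=1: input=1 -> V=5
t=2: input=1 -> V=8
t=3: input=4 -> V=0 FIRE
t=4: input=2 -> V=10
t=5: input=0 -> V=7
t=6: input=2 -> V=14
t=7: input=2 -> V=0 FIRE
t=8: input=2 -> V=10
t=9: input=2 -> V=17
t=10: input=1 -> V=16
t=11: input=3 -> V=0 FIRE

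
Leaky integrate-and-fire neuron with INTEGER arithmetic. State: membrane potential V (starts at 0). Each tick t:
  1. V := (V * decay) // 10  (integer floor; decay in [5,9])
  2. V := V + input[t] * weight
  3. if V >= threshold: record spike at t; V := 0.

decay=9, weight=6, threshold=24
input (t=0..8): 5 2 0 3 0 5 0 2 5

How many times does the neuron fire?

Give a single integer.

Answer: 4

Derivation:
t=0: input=5 -> V=0 FIRE
t=1: input=2 -> V=12
t=2: input=0 -> V=10
t=3: input=3 -> V=0 FIRE
t=4: input=0 -> V=0
t=5: input=5 -> V=0 FIRE
t=6: input=0 -> V=0
t=7: input=2 -> V=12
t=8: input=5 -> V=0 FIRE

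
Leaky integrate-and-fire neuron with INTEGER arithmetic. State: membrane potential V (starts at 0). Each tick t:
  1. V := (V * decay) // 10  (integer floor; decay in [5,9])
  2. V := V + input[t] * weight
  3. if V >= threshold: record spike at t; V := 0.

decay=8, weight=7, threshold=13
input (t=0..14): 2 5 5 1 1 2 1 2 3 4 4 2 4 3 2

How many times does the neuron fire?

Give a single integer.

Answer: 12

Derivation:
t=0: input=2 -> V=0 FIRE
t=1: input=5 -> V=0 FIRE
t=2: input=5 -> V=0 FIRE
t=3: input=1 -> V=7
t=4: input=1 -> V=12
t=5: input=2 -> V=0 FIRE
t=6: input=1 -> V=7
t=7: input=2 -> V=0 FIRE
t=8: input=3 -> V=0 FIRE
t=9: input=4 -> V=0 FIRE
t=10: input=4 -> V=0 FIRE
t=11: input=2 -> V=0 FIRE
t=12: input=4 -> V=0 FIRE
t=13: input=3 -> V=0 FIRE
t=14: input=2 -> V=0 FIRE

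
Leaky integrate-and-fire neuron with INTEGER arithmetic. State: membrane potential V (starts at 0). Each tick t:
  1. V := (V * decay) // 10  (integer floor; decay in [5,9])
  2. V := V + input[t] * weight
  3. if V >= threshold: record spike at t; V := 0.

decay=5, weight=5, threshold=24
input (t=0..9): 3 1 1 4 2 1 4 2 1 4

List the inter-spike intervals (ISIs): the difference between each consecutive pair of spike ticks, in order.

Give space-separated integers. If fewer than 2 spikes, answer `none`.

Answer: 3 3

Derivation:
t=0: input=3 -> V=15
t=1: input=1 -> V=12
t=2: input=1 -> V=11
t=3: input=4 -> V=0 FIRE
t=4: input=2 -> V=10
t=5: input=1 -> V=10
t=6: input=4 -> V=0 FIRE
t=7: input=2 -> V=10
t=8: input=1 -> V=10
t=9: input=4 -> V=0 FIRE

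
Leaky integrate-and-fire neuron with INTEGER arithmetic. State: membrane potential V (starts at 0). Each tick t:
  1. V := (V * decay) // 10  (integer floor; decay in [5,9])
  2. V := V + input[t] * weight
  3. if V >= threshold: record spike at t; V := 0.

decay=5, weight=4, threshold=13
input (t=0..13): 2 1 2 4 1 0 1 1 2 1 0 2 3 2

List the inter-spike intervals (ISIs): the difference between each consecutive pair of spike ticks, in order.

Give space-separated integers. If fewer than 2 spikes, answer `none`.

t=0: input=2 -> V=8
t=1: input=1 -> V=8
t=2: input=2 -> V=12
t=3: input=4 -> V=0 FIRE
t=4: input=1 -> V=4
t=5: input=0 -> V=2
t=6: input=1 -> V=5
t=7: input=1 -> V=6
t=8: input=2 -> V=11
t=9: input=1 -> V=9
t=10: input=0 -> V=4
t=11: input=2 -> V=10
t=12: input=3 -> V=0 FIRE
t=13: input=2 -> V=8

Answer: 9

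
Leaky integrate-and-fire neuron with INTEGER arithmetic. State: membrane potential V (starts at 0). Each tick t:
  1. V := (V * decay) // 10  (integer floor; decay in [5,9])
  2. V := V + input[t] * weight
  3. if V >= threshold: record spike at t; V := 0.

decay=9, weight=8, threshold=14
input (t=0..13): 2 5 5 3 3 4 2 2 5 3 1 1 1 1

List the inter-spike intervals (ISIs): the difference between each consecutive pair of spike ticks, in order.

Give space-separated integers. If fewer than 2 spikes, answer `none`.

t=0: input=2 -> V=0 FIRE
t=1: input=5 -> V=0 FIRE
t=2: input=5 -> V=0 FIRE
t=3: input=3 -> V=0 FIRE
t=4: input=3 -> V=0 FIRE
t=5: input=4 -> V=0 FIRE
t=6: input=2 -> V=0 FIRE
t=7: input=2 -> V=0 FIRE
t=8: input=5 -> V=0 FIRE
t=9: input=3 -> V=0 FIRE
t=10: input=1 -> V=8
t=11: input=1 -> V=0 FIRE
t=12: input=1 -> V=8
t=13: input=1 -> V=0 FIRE

Answer: 1 1 1 1 1 1 1 1 1 2 2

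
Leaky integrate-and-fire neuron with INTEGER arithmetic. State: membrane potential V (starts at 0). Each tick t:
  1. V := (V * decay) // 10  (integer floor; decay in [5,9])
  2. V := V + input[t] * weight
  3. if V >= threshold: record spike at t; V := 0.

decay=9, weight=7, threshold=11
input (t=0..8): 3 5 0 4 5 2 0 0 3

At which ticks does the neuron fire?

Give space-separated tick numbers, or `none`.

Answer: 0 1 3 4 5 8

Derivation:
t=0: input=3 -> V=0 FIRE
t=1: input=5 -> V=0 FIRE
t=2: input=0 -> V=0
t=3: input=4 -> V=0 FIRE
t=4: input=5 -> V=0 FIRE
t=5: input=2 -> V=0 FIRE
t=6: input=0 -> V=0
t=7: input=0 -> V=0
t=8: input=3 -> V=0 FIRE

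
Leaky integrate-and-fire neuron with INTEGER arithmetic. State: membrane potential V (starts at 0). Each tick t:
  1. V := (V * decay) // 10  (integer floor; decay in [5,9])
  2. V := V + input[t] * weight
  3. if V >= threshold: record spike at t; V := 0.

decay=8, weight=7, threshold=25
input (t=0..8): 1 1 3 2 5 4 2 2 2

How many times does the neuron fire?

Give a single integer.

Answer: 4

Derivation:
t=0: input=1 -> V=7
t=1: input=1 -> V=12
t=2: input=3 -> V=0 FIRE
t=3: input=2 -> V=14
t=4: input=5 -> V=0 FIRE
t=5: input=4 -> V=0 FIRE
t=6: input=2 -> V=14
t=7: input=2 -> V=0 FIRE
t=8: input=2 -> V=14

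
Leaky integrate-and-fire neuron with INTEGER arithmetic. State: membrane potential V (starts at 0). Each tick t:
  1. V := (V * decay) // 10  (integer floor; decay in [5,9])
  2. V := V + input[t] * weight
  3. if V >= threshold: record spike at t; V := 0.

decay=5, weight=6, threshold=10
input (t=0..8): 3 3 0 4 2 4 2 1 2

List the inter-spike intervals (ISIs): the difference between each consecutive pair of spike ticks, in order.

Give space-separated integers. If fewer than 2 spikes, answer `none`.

t=0: input=3 -> V=0 FIRE
t=1: input=3 -> V=0 FIRE
t=2: input=0 -> V=0
t=3: input=4 -> V=0 FIRE
t=4: input=2 -> V=0 FIRE
t=5: input=4 -> V=0 FIRE
t=6: input=2 -> V=0 FIRE
t=7: input=1 -> V=6
t=8: input=2 -> V=0 FIRE

Answer: 1 2 1 1 1 2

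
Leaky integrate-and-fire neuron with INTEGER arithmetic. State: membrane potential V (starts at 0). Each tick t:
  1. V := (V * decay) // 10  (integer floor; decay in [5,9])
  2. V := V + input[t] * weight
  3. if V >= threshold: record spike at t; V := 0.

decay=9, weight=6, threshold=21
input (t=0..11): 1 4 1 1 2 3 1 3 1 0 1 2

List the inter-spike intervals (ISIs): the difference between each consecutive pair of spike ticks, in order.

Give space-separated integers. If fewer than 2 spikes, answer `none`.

t=0: input=1 -> V=6
t=1: input=4 -> V=0 FIRE
t=2: input=1 -> V=6
t=3: input=1 -> V=11
t=4: input=2 -> V=0 FIRE
t=5: input=3 -> V=18
t=6: input=1 -> V=0 FIRE
t=7: input=3 -> V=18
t=8: input=1 -> V=0 FIRE
t=9: input=0 -> V=0
t=10: input=1 -> V=6
t=11: input=2 -> V=17

Answer: 3 2 2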